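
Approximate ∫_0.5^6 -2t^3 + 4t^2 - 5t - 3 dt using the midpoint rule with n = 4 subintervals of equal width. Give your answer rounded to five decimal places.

Δt = (6 − 0.5)/4 = 1.375.
Midpoints: 1.1875, 2.5625, 3.9375, 5.3125.
f(1.1875) = -13611/2048, f(2.5625) = -47513/2048, f(3.9375) = -169503/2048, f(5.3125) = -443469/2048.
Sum = Δt · [f(1.1875) + f(2.5625) + f(3.9375) + f(5.3125)].
Sum ≈ -452.57910.

-452.57910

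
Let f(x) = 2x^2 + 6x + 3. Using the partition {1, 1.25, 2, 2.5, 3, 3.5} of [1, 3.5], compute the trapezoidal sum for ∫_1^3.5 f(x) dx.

Subinterval widths: 0.25, 0.75, 0.5, 0.5, 0.5.
f(1) = 11, f(1.25) = 13.625, f(2) = 23, f(2.5) = 30.5, f(3) = 39, f(3.5) = 48.5.
On each subinterval the trapezoid contributes (Δx_i/2)·[f(x_{i-1}) + f(x_i)].
Sum = 69.4375.

69.4375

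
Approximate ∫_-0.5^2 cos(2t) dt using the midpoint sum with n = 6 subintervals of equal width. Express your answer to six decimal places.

Δt = (2 − (-0.5))/6 = 5/12.
Midpoints: -7/24, 0.125, 13/24, 23/24, 1.375, 43/24.
f(-7/24) ≈ 0.834631, f(0.125) ≈ 0.968912, f(13/24) ≈ 0.468386, f(23/24) ≈ -0.339016, f(1.375) ≈ -0.924302, f(43/24) ≈ -0.904009.
Sum = Δt · [f(-7/24) + f(0.125) + f(13/24) + ...].
Sum ≈ 0.043584.

0.043584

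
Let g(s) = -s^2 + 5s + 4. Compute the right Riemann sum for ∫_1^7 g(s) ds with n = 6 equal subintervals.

20

Δs = (7 − 1)/6 = 1.
Right endpoints: 2, 3, 4, 5, 6, 7.
g(2) = 10, g(3) = 10, g(4) = 8, g(5) = 4, g(6) = -2, g(7) = -10.
Sum = Δs · [g(2) + g(3) + g(4) + ...].
Sum = 20.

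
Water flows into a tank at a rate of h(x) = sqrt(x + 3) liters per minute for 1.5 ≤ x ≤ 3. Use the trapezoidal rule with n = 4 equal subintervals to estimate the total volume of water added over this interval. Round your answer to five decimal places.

3.43363

Δx = (3 − 1.5)/4 = 0.375.
h(1.5) ≈ 2.12132, h(1.875) ≈ 2.20794, h(2.25) ≈ 2.29129, h(2.625) ≈ 2.37171, h(3) ≈ 2.44949.
T_4 = (Δx/2)·[h(x_0) + 2h(x_1) + 2h(x_2) + 2h(x_3) + h(x_4)].
Sum ≈ 3.43363.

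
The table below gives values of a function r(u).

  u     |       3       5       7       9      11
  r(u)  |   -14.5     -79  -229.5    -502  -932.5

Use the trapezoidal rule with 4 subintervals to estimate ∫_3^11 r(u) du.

-2568

Δu = 2.
T_4 = (2/2)·[(-14.5) + 2·(-79) + 2·(-229.5) + 2·(-502) + (-932.5)] = -2568.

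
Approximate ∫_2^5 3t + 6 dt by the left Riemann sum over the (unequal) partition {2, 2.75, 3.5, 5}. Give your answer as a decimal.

44.4375

Subinterval widths: 0.75, 0.75, 1.5.
Left endpoints: 2, 2.75, 3.5.
f(2) = 12, f(2.75) = 14.25, f(3.5) = 16.5.
Sum = Σ Δt_i · f(t_i).
Sum = 44.4375.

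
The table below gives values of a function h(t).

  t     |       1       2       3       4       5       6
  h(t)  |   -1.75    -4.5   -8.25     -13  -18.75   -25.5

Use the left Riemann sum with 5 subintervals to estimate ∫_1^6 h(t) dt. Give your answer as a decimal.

-46.25

Δt = 1.
Sum = 1·[(-1.75) + (-4.5) + (-8.25) + (-13) + (-18.75)] = -46.25.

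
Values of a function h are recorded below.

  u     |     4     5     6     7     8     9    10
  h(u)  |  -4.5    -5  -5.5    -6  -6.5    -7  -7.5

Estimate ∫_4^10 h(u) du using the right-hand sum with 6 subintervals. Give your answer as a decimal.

-37.5

Δu = 1.
Sum = 1·[(-5) + (-5.5) + (-6) + (-6.5) + (-7) + (-7.5)] = -37.5.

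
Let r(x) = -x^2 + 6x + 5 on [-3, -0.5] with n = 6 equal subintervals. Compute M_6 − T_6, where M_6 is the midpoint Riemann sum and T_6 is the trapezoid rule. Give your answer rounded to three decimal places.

0.109

M_6 ≈ -22.67216.
T_6 ≈ -22.78067.
M_6 − T_6 ≈ 0.109.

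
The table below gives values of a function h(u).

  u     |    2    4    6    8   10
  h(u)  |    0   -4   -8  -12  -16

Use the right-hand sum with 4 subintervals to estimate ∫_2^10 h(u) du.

Δu = 2.
Sum = 2·[(-4) + (-8) + (-12) + (-16)] = -80.

-80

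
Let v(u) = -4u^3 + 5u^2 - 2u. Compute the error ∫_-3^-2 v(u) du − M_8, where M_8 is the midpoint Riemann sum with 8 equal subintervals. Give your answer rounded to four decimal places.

0.0456

Exact integral: ∫_-3^-2 v(u) du ≈ 101.666667.
M_8 = 101.62109375.
Error ≈ 101.666667 − 101.62109375 ≈ 0.0456.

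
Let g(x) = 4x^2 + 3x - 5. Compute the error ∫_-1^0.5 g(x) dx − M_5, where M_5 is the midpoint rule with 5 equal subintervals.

Exact integral: ∫_-1^0.5 g(x) dx = -7.125.
M_5 = -7.17.
Error = -7.125 − (-7.17) = 0.045.

0.045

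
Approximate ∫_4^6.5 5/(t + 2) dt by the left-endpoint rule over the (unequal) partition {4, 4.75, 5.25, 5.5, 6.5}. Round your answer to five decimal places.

1.83445

Subinterval widths: 0.75, 0.5, 0.25, 1.
Left endpoints: 4, 4.75, 5.25, 5.5.
f(4) = 5/6, f(4.75) = 20/27, f(5.25) = 20/29, f(5.5) = 2/3.
Sum = Σ Δt_i · f(t_i).
Sum ≈ 1.83445.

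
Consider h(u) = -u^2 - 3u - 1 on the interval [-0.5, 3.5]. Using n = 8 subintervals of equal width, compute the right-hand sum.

-42.5

Δu = (3.5 − (-0.5))/8 = 0.5.
Right endpoints: 0, 0.5, 1, 1.5, 2, 2.5, 3, 3.5.
h(0) = -1, h(0.5) = -2.75, h(1) = -5, h(1.5) = -7.75, h(2) = -11, h(2.5) = -14.75, h(3) = -19, h(3.5) = -23.75.
Sum = Δu · [h(0) + h(0.5) + h(1) + ...].
Sum = -42.5.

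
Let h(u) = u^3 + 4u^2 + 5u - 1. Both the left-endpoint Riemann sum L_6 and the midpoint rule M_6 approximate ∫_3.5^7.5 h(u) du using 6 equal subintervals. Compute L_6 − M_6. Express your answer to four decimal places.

-182.5556

L_6 ≈ 1179.240741.
M_6 ≈ 1361.796296.
L_6 − M_6 ≈ -182.5556.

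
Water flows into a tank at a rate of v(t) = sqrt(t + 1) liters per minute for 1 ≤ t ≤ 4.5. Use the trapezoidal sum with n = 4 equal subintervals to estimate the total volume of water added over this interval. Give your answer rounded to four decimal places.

Δt = (4.5 − 1)/4 = 0.875.
v(1) ≈ 1.4142, v(1.875) ≈ 1.6956, v(2.75) ≈ 1.9365, v(3.625) ≈ 2.1506, v(4.5) ≈ 2.3452.
T_4 = (Δt/2)·[v(t_0) + 2v(t_1) + 2v(t_2) + 2v(t_3) + v(t_4)].
Sum ≈ 6.7046.

6.7046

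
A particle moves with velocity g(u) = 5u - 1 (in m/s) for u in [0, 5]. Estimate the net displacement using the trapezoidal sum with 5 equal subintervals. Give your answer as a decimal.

Δu = (5 − 0)/5 = 1.
g(0) = -1, g(1) = 4, g(2) = 9, g(3) = 14, g(4) = 19, g(5) = 24.
T_5 = (Δu/2)·[g(u_0) + 2g(u_1) + ... + 2g(u_{4}) + g(u_5)].
Sum = 57.5.

57.5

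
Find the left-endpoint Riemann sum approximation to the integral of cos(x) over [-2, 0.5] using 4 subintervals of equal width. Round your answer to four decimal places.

0.9389

Δx = (0.5 − (-2))/4 = 0.625.
Left endpoints: -2, -1.375, -0.75, -0.125.
f(-2) ≈ -0.4161, f(-1.375) ≈ 0.1945, f(-0.75) ≈ 0.7317, f(-0.125) ≈ 0.9922.
Sum = Δx · [f(-2) + f(-1.375) + f(-0.75) + f(-0.125)].
Sum ≈ 0.9389.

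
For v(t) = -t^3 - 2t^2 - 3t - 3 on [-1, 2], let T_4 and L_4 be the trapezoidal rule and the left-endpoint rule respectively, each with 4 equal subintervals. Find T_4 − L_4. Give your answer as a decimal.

-9

T_4 = -24.234375.
L_4 = -15.234375.
T_4 − L_4 = -9.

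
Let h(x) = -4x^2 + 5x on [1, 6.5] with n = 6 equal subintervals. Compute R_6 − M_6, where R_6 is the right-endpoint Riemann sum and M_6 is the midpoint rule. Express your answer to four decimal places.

R_6 ≈ -327.810185.
M_6 ≈ -260.167824.
R_6 − M_6 ≈ -67.6424.

-67.6424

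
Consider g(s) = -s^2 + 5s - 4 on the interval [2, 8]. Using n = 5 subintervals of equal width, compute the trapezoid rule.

-43.44

Δs = (8 − 2)/5 = 1.2.
g(2) = 2, g(3.2) = 1.76, g(4.4) = -1.36, g(5.6) = -7.36, g(6.8) = -16.24, g(8) = -28.
T_5 = (Δs/2)·[g(s_0) + 2g(s_1) + ... + 2g(s_{4}) + g(s_5)].
Sum = -43.44.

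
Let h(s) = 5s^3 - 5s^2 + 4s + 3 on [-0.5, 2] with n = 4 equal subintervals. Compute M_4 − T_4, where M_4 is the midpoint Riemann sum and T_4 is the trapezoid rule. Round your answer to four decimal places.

M_4 ≈ 20.871582.
T_4 ≈ 22.397461.
M_4 − T_4 ≈ -1.5259.

-1.5259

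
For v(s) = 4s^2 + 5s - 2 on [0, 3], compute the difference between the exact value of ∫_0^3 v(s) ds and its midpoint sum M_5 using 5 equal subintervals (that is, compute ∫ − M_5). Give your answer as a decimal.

Exact integral: ∫_0^3 v(s) ds = 52.5.
M_5 = 52.14.
Error = 52.5 − 52.14 = 0.36.

0.36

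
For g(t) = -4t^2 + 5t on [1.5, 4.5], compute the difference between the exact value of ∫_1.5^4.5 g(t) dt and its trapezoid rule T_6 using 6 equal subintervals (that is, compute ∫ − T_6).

0.5

Exact integral: ∫_1.5^4.5 g(t) dt = -72.
T_6 = -72.5.
Error = -72 − (-72.5) = 0.5.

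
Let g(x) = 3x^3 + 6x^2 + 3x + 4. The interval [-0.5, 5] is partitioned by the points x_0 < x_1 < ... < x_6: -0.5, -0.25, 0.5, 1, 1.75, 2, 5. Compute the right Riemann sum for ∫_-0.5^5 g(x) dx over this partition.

Subinterval widths: 0.25, 0.75, 0.5, 0.75, 0.25, 3.
Right endpoints: -0.25, 0.5, 1, 1.75, 2, 5.
g(-0.25) = 3.578125, g(0.5) = 7.375, g(1) = 16, g(1.75) = 43.703125, g(2) = 58, g(5) = 544.
Sum = Σ Δx_i · g(x_i).
Sum = 1693.703125.

1693.703125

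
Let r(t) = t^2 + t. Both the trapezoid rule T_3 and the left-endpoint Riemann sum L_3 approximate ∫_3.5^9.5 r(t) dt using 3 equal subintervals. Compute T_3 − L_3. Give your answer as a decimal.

T_3 = 314.5.
L_3 = 230.5.
T_3 − L_3 = 84.

84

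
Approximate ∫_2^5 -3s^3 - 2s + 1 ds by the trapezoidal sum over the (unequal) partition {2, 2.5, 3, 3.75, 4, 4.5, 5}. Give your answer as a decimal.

-479.6015625

Subinterval widths: 0.5, 0.5, 0.75, 0.25, 0.5, 0.5.
f(2) = -27, f(2.5) = -50.875, f(3) = -86, f(3.75) = -164.703125, f(4) = -199, f(4.5) = -281.375, f(5) = -384.
On each subinterval the trapezoid contributes (Δs_i/2)·[f(s_{i-1}) + f(s_i)].
Sum = -479.6015625.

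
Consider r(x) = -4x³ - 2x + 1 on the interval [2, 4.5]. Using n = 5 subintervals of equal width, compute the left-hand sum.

-327.5

Δx = (4.5 − 2)/5 = 0.5.
Left endpoints: 2, 2.5, 3, 3.5, 4.
r(2) = -35, r(2.5) = -66.5, r(3) = -113, r(3.5) = -177.5, r(4) = -263.
Sum = Δx · [r(2) + r(2.5) + r(3) + r(3.5) + r(4)].
Sum = -327.5.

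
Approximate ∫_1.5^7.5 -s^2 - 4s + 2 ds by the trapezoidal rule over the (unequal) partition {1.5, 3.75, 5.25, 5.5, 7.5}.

-239.296875

Subinterval widths: 2.25, 1.5, 0.25, 2.
f(1.5) = -6.25, f(3.75) = -27.0625, f(5.25) = -46.5625, f(5.5) = -50.25, f(7.5) = -84.25.
On each subinterval the trapezoid contributes (Δs_i/2)·[f(s_{i-1}) + f(s_i)].
Sum = -239.296875.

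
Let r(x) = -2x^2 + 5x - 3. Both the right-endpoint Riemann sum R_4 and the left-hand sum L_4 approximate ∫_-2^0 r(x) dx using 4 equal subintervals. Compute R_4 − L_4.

9

R_4 = -17.
L_4 = -26.
R_4 − L_4 = 9.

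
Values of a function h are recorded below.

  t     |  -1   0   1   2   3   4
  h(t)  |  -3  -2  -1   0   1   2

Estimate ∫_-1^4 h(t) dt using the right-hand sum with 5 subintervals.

0

Δt = 1.
Sum = 1·[(-2) + (-1) + 0 + 1 + 2] = 0.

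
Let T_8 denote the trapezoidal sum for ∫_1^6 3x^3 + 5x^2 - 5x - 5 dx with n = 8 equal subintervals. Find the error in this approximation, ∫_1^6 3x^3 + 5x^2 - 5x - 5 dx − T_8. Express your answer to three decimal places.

-11.882

Exact integral: ∫_1^6 f(x) dx ≈ 1217.08333.
T_8 = 1228.96484375.
Error ≈ 1217.08333 − 1228.96484375 ≈ -11.882.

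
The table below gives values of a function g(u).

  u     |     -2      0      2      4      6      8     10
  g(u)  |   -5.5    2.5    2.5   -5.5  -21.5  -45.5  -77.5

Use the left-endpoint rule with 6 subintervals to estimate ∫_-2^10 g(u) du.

Δu = 2.
Sum = 2·[(-5.5) + 2.5 + 2.5 + (-5.5) + (-21.5) + (-45.5)] = -146.

-146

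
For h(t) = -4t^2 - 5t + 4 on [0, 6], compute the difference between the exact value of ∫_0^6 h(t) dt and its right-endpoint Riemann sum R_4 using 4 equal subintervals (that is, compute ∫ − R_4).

139.5

Exact integral: ∫_0^6 h(t) dt = -354.
R_4 = -493.5.
Error = -354 − (-493.5) = 139.5.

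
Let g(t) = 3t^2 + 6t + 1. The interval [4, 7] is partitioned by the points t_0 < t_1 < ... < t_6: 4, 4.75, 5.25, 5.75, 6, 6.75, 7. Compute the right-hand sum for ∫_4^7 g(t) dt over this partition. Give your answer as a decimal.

415.21875

Subinterval widths: 0.75, 0.5, 0.5, 0.25, 0.75, 0.25.
Right endpoints: 4.75, 5.25, 5.75, 6, 6.75, 7.
g(4.75) = 97.1875, g(5.25) = 115.1875, g(5.75) = 134.6875, g(6) = 145, g(6.75) = 178.1875, g(7) = 190.
Sum = Σ Δt_i · g(t_i).
Sum = 415.21875.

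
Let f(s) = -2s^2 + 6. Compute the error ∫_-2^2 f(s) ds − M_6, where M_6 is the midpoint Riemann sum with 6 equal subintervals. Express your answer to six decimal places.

Exact integral: ∫_-2^2 f(s) ds ≈ 13.33333333.
M_6 ≈ 13.62962963.
Error ≈ 13.33333333 − 13.62962963 ≈ -0.296296.

-0.296296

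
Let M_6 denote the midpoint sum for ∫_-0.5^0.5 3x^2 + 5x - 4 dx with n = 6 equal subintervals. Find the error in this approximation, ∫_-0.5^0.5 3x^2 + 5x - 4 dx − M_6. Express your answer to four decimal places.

Exact integral: ∫_-0.5^0.5 f(x) dx = -3.75.
M_6 ≈ -3.756944.
Error ≈ -3.75 − (-3.756944) ≈ 0.0069.

0.0069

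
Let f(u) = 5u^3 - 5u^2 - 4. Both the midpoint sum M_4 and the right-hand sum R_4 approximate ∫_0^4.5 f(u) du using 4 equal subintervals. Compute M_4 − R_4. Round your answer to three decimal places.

-240.271

M_4 ≈ 329.05811.
R_4 ≈ 569.32910.
M_4 − R_4 ≈ -240.271.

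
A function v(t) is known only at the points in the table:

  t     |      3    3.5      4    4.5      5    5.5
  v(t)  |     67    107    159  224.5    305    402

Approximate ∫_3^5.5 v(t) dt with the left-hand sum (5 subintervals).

Δt = 0.5.
Sum = 0.5·[67 + 107 + 159 + 224.5 + 305] = 431.25.

431.25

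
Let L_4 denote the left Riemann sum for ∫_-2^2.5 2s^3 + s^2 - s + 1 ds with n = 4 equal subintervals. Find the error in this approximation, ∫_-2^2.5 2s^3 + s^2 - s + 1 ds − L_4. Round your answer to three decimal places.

22.939

Exact integral: ∫_-2^2.5 f(s) ds = 22.78125.
L_4 ≈ -0.15820.
Error ≈ 22.78125 − (-0.15820) ≈ 22.939.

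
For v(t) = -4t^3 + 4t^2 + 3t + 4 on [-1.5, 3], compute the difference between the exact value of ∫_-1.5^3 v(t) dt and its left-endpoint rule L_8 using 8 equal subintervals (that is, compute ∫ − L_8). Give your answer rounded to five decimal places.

Exact integral: ∫_-1.5^3 v(t) dt = -7.3125.
L_8 ≈ 14.2822266.
Error ≈ -7.3125 − 14.2822266 ≈ -21.59473.

-21.59473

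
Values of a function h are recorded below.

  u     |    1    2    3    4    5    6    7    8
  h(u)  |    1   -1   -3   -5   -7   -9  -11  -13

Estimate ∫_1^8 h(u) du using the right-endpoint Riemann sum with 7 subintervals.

-49

Δu = 1.
Sum = 1·[(-1) + (-3) + (-5) + (-7) + (-9) + (-11) + (-13)] = -49.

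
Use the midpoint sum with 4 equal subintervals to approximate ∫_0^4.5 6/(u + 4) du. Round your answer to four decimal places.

Δu = (4.5 − 0)/4 = 1.125.
Midpoints: 0.5625, 1.6875, 2.8125, 3.9375.
f(0.5625) = 96/73, f(1.6875) = 96/91, f(2.8125) = 96/109, f(3.9375) = 96/127.
Sum = Δu · [f(0.5625) + f(1.6875) + f(2.8125) + f(3.9375)].
Sum ≈ 4.5075.

4.5075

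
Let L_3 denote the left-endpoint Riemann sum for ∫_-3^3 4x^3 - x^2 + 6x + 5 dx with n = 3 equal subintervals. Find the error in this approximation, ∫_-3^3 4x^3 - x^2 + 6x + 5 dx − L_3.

Exact integral: ∫_-3^3 f(x) dx = 12.
L_3 = -244.
Error = 12 − (-244) = 256.

256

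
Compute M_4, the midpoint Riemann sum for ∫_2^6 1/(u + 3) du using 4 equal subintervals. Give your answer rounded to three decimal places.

0.587

Δu = (6 − 2)/4 = 1.
Midpoints: 2.5, 3.5, 4.5, 5.5.
f(2.5) = 2/11, f(3.5) = 2/13, f(4.5) = 2/15, f(5.5) = 2/17.
Sum = Δu · [f(2.5) + f(3.5) + f(4.5) + f(5.5)].
Sum ≈ 0.587.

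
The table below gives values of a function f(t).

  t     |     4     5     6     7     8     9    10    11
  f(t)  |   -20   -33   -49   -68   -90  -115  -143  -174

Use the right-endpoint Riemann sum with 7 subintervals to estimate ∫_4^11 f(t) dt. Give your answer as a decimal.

Δt = 1.
Sum = 1·[(-33) + (-49) + (-68) + (-90) + (-115) + (-143) + (-174)] = -672.

-672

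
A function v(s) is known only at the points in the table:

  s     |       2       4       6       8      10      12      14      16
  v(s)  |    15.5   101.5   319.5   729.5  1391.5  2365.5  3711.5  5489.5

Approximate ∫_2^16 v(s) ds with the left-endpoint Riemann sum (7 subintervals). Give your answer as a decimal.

Δs = 2.
Sum = 2·[15.5 + 101.5 + 319.5 + 729.5 + 1391.5 + 2365.5 + 3711.5] = 17269.

17269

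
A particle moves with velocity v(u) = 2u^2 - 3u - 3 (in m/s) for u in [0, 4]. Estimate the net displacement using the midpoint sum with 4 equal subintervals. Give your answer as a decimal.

6

Δu = (4 − 0)/4 = 1.
Midpoints: 0.5, 1.5, 2.5, 3.5.
v(0.5) = -4, v(1.5) = -3, v(2.5) = 2, v(3.5) = 11.
Sum = Δu · [v(0.5) + v(1.5) + v(2.5) + v(3.5)].
Sum = 6.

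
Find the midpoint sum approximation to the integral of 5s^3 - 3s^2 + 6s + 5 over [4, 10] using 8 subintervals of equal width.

Δs = (10 − 4)/8 = 0.75.
Midpoints: 4.375, 5.125, 5.875, 6.625, 7.375, 8.125, 8.875, 9.625.
f(4.375) = 200975/512, f(5.125) = 322565/512, f(5.875) = 486707/512, f(6.625) = 699881/512, f(7.375) = 968567/512, f(8.125) = 1299245/512, f(8.875) = 1698395/512, f(9.625) = 2172497/512.
Sum = Δs · [f(4.375) + f(5.125) + f(5.875) + ...].
Sum = 11497.3125.

11497.3125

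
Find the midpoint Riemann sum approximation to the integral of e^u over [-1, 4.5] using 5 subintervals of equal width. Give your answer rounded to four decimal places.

85.2840

Δu = (4.5 − (-1))/5 = 1.1.
Midpoints: -0.45, 0.65, 1.75, 2.85, 3.95.
f(-0.45) ≈ 0.6376, f(0.65) ≈ 1.9155, f(1.75) ≈ 5.7546, f(2.85) ≈ 17.2878, f(3.95) ≈ 51.9354.
Sum = Δu · [f(-0.45) + f(0.65) + f(1.75) + f(2.85) + f(3.95)].
Sum ≈ 85.2840.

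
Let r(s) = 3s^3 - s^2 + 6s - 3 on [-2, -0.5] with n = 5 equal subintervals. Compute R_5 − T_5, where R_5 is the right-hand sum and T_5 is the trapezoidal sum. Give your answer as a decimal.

R_5 = -25.1475.
T_5 = -30.60375.
R_5 − T_5 = 5.45625.

5.45625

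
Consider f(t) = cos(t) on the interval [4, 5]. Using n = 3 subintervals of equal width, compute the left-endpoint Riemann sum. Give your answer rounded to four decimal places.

Δt = (5 − 4)/3 = 1/3.
Left endpoints: 4, 13/3, 14/3.
f(4) ≈ -0.6536, f(13/3) ≈ -0.3700, f(14/3) ≈ -0.0457.
Sum = Δt · [f(4) + f(13/3) + f(14/3)].
Sum ≈ -0.3565.

-0.3565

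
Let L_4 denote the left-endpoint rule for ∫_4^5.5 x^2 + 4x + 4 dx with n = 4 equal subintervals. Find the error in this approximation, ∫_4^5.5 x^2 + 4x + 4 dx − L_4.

Exact integral: ∫_4^5.5 f(x) dx = 68.625.
L_4 = 64.86328125.
Error = 68.625 − 64.86328125 = 3.76171875.

3.76171875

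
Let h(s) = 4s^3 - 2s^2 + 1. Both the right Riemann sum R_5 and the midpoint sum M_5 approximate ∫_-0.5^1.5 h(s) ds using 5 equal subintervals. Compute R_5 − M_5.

2.32

R_5 = 6.88.
M_5 = 4.56.
R_5 − M_5 = 2.32.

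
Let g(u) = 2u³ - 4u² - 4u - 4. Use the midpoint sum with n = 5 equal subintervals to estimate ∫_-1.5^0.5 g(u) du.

-10.98

Δu = (0.5 − (-1.5))/5 = 0.4.
Midpoints: -1.3, -0.9, -0.5, -0.1, 0.3.
g(-1.3) = -9.954, g(-0.9) = -5.098, g(-0.5) = -3.25, g(-0.1) = -3.642, g(0.3) = -5.506.
Sum = Δu · [g(-1.3) + g(-0.9) + g(-0.5) + g(-0.1) + g(0.3)].
Sum = -10.98.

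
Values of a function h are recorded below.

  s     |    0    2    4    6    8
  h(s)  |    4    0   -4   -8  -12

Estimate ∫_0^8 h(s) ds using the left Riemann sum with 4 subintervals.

-16

Δs = 2.
Sum = 2·[4 + 0 + (-4) + (-8)] = -16.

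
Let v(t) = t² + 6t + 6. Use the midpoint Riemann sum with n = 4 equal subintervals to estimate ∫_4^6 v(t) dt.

122.625

Δt = (6 − 4)/4 = 0.5.
Midpoints: 4.25, 4.75, 5.25, 5.75.
v(4.25) = 49.5625, v(4.75) = 57.0625, v(5.25) = 65.0625, v(5.75) = 73.5625.
Sum = Δt · [v(4.25) + v(4.75) + v(5.25) + v(5.75)].
Sum = 122.625.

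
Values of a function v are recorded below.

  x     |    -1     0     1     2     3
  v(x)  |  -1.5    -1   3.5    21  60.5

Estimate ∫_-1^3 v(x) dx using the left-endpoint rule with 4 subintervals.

Δx = 1.
Sum = 1·[(-1.5) + (-1) + 3.5 + 21] = 22.

22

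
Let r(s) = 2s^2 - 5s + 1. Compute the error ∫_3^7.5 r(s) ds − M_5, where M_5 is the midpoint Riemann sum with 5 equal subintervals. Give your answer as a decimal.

Exact integral: ∫_3^7.5 r(s) ds = 149.625.
M_5 = 149.0175.
Error = 149.625 − 149.0175 = 0.6075.

0.6075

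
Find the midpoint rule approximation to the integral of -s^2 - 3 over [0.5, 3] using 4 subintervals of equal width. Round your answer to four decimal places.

Δs = (3 − 0.5)/4 = 0.625.
Midpoints: 0.8125, 1.4375, 2.0625, 2.6875.
f(0.8125) = -3.66015625, f(1.4375) = -5.06640625, f(2.0625) = -7.25390625, f(2.6875) = -10.22265625.
Sum = Δs · [f(0.8125) + f(1.4375) + f(2.0625) + f(2.6875)].
Sum ≈ -16.3770.

-16.3770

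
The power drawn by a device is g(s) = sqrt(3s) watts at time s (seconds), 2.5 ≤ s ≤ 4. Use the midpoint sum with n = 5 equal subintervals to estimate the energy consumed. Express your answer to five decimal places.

4.67368

Δs = (4 − 2.5)/5 = 0.3.
Midpoints: 2.65, 2.95, 3.25, 3.55, 3.85.
g(2.65) ≈ 2.81957, g(2.95) ≈ 2.97489, g(3.25) ≈ 3.12250, g(3.55) ≈ 3.26343, g(3.85) ≈ 3.39853.
Sum = Δs · [g(2.65) + g(2.95) + g(3.25) + g(3.55) + g(3.85)].
Sum ≈ 4.67368.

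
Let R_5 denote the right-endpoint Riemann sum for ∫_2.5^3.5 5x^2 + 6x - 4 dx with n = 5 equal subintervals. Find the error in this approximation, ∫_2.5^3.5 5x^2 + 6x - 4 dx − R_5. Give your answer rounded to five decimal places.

-3.63333

Exact integral: ∫_2.5^3.5 f(x) dx ≈ 59.4166667.
R_5 = 63.05.
Error ≈ 59.4166667 − 63.05 ≈ -3.63333.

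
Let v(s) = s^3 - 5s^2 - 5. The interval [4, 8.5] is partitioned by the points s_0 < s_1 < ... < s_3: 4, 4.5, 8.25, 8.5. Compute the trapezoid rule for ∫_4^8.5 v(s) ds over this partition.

426

Subinterval widths: 0.5, 3.75, 0.25.
v(4) = -21, v(4.5) = -15.125, v(8.25) = 216.203125, v(8.5) = 247.875.
On each subinterval the trapezoid contributes (Δs_i/2)·[v(s_{i-1}) + v(s_i)].
Sum = 426.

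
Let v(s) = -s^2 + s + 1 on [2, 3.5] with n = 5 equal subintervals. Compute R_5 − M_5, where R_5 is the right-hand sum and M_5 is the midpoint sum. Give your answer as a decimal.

-1.04625

R_5 = -7.035.
M_5 = -5.98875.
R_5 − M_5 = -1.04625.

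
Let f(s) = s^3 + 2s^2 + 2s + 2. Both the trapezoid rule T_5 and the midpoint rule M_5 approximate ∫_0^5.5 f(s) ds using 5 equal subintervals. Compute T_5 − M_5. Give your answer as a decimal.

17.0534375

T_5 = 392.30125.
M_5 = 375.2478125.
T_5 − M_5 = 17.0534375.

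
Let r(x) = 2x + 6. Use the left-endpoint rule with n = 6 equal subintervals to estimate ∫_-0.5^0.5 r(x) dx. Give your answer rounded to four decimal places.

5.8333

Δx = (0.5 − (-0.5))/6 = 1/6.
Left endpoints: -0.5, -1/3, -1/6, 0, 1/6, 1/3.
r(-0.5) = 5, r(-1/3) = 16/3, r(-1/6) = 17/3, r(0) = 6, r(1/6) = 19/3, r(1/3) = 20/3.
Sum = Δx · [r(-0.5) + r(-1/3) + r(-1/6) + ...].
Sum ≈ 5.8333.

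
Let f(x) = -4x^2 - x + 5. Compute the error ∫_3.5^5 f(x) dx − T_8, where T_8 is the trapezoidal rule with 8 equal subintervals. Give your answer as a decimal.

Exact integral: ∫_3.5^5 f(x) dx = -108.375.
T_8 = -108.41015625.
Error = -108.375 − (-108.41015625) = 0.03515625.

0.03515625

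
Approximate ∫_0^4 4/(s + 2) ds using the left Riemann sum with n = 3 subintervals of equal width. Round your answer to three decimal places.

5.410

Δs = (4 − 0)/3 = 4/3.
Left endpoints: 0, 4/3, 8/3.
f(0) = 2, f(4/3) = 1.2, f(8/3) = 6/7.
Sum = Δs · [f(0) + f(4/3) + f(8/3)].
Sum ≈ 5.410.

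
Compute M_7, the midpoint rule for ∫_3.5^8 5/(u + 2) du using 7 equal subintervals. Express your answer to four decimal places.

2.9872

Δu = (8 − 3.5)/7 = 9/14.
Midpoints: 107/28, 125/28, 143/28, 5.75, 179/28, 197/28, 215/28.
f(107/28) = 140/163, f(125/28) = 140/181, f(143/28) = 140/199, f(5.75) = 20/31, f(179/28) = 28/47, f(197/28) = 140/253, f(215/28) = 140/271.
Sum = Δu · [f(107/28) + f(125/28) + f(143/28) + ...].
Sum ≈ 2.9872.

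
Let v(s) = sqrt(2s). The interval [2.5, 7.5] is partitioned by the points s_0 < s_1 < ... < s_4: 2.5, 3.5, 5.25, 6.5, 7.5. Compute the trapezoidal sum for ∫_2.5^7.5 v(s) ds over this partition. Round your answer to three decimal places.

15.609

Subinterval widths: 1, 1.75, 1.25, 1.
v(2.5) ≈ 2.236, v(3.5) ≈ 2.646, v(5.25) ≈ 3.240, v(6.5) ≈ 3.606, v(7.5) ≈ 3.873.
On each subinterval the trapezoid contributes (Δs_i/2)·[v(s_{i-1}) + v(s_i)].
Sum ≈ 15.609.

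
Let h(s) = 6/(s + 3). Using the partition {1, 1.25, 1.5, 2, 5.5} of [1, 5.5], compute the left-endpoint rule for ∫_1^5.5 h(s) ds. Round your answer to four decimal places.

5.5946

Subinterval widths: 0.25, 0.25, 0.5, 3.5.
Left endpoints: 1, 1.25, 1.5, 2.
h(1) = 1.5, h(1.25) = 24/17, h(1.5) = 4/3, h(2) = 1.2.
Sum = Σ Δs_i · h(s_i).
Sum ≈ 5.5946.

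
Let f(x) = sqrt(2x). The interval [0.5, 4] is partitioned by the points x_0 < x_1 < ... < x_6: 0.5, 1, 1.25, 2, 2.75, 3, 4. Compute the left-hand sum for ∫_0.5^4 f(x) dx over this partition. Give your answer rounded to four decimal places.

Subinterval widths: 0.5, 0.25, 0.75, 0.75, 0.25, 1.
Left endpoints: 0.5, 1, 1.25, 2, 2.75, 3.
f(0.5) ≈ 1.0000, f(1) ≈ 1.4142, f(1.25) ≈ 1.5811, f(2) ≈ 2.0000, f(2.75) ≈ 2.3452, f(3) ≈ 2.4495.
Sum = Σ Δx_i · f(x_i).
Sum ≈ 6.5752.

6.5752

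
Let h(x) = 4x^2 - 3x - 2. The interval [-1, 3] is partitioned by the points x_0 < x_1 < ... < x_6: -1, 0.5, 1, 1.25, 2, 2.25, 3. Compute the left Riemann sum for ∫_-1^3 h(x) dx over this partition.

17

Subinterval widths: 1.5, 0.5, 0.25, 0.75, 0.25, 0.75.
Left endpoints: -1, 0.5, 1, 1.25, 2, 2.25.
h(-1) = 5, h(0.5) = -2.5, h(1) = -1, h(1.25) = 0.5, h(2) = 8, h(2.25) = 11.5.
Sum = Σ Δx_i · h(x_i).
Sum = 17.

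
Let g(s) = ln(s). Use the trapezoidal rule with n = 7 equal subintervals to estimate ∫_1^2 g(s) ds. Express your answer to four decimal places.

0.3854

Δs = (2 − 1)/7 = 1/7.
g(1) ≈ 0.0000, g(8/7) ≈ 0.1335, g(9/7) ≈ 0.2513, g(10/7) ≈ 0.3567, g(11/7) ≈ 0.4520, g(12/7) ≈ 0.5390, g(13/7) ≈ 0.6190, g(2) ≈ 0.6931.
T_7 = (Δs/2)·[g(s_0) + 2g(s_1) + ... + 2g(s_{6}) + g(s_7)].
Sum ≈ 0.3854.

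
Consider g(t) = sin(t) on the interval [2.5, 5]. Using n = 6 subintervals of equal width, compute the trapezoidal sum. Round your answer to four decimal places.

Δt = (5 − 2.5)/6 = 5/12.
g(2.5) ≈ 0.5985, g(35/12) ≈ 0.2230, g(10/3) ≈ -0.1906, g(3.75) ≈ -0.5716, g(25/6) ≈ -0.8548, g(55/12) ≈ -0.9917, g(5) ≈ -0.9589.
T_6 = (Δt/2)·[g(t_0) + 2g(t_1) + ... + 2g(t_{5}) + g(t_6)].
Sum ≈ -1.0691.

-1.0691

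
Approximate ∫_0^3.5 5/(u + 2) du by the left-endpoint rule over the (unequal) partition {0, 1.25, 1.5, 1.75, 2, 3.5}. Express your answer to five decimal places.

6.07509

Subinterval widths: 1.25, 0.25, 0.25, 0.25, 1.5.
Left endpoints: 0, 1.25, 1.5, 1.75, 2.
f(0) = 2.5, f(1.25) = 20/13, f(1.5) = 10/7, f(1.75) = 4/3, f(2) = 1.25.
Sum = Σ Δu_i · f(u_i).
Sum ≈ 6.07509.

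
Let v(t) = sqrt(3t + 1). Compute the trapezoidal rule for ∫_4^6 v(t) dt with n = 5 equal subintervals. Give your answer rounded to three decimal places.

Δt = (6 − 4)/5 = 0.4.
v(4) ≈ 3.606, v(4.4) ≈ 3.768, v(4.8) ≈ 3.924, v(5.2) ≈ 4.074, v(5.6) ≈ 4.219, v(6) ≈ 4.359.
T_5 = (Δt/2)·[v(t_0) + 2v(t_1) + ... + 2v(t_{4}) + v(t_5)].
Sum ≈ 7.987.

7.987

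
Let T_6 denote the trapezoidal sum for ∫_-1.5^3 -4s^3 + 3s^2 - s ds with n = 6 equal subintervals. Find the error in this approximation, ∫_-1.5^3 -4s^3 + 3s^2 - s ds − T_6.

Exact integral: ∫_-1.5^3 f(s) ds = -48.9375.
T_6 = -51.46875.
Error = -48.9375 − (-51.46875) = 2.53125.

2.53125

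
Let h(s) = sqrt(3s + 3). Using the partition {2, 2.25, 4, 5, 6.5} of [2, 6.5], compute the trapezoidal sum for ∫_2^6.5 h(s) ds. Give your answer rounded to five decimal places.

Subinterval widths: 0.25, 1.75, 1, 1.5.
h(2) ≈ 3.00000, h(2.25) ≈ 3.12250, h(4) ≈ 3.87298, h(5) ≈ 4.24264, h(6.5) ≈ 4.74342.
On each subinterval the trapezoid contributes (Δs_i/2)·[h(s_{i-1}) + h(s_i)].
Sum ≈ 17.68371.

17.68371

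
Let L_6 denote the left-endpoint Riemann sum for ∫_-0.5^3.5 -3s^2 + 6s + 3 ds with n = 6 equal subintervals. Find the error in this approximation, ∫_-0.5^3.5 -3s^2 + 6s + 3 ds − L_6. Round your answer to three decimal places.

Exact integral: ∫_-0.5^3.5 f(s) ds = 5.
L_6 ≈ 8.11111.
Error ≈ 5 − 8.11111 ≈ -3.111.

-3.111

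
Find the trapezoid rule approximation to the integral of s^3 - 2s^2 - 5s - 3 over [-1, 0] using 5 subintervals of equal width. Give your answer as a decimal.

Δs = (0 − (-1))/5 = 0.2.
f(-1) = -1, f(-0.8) = -0.792, f(-0.6) = -0.936, f(-0.4) = -1.384, f(-0.2) = -2.088, f(0) = -3.
T_5 = (Δs/2)·[f(s_0) + 2f(s_1) + ... + 2f(s_{4}) + f(s_5)].
Sum = -1.44.

-1.44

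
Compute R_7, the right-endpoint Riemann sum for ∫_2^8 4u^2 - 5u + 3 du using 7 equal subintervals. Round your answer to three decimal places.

632.939

Δu = (8 − 2)/7 = 6/7.
Right endpoints: 20/7, 26/7, 32/7, 38/7, 44/7, 50/7, 8.
f(20/7) = 1047/49, f(26/7) = 1941/49, f(32/7) = 3123/49, f(38/7) = 4593/49, f(44/7) = 6351/49, f(50/7) = 8397/49, f(8) = 219.
Sum = Δu · [f(20/7) + f(26/7) + f(32/7) + ...].
Sum ≈ 632.939.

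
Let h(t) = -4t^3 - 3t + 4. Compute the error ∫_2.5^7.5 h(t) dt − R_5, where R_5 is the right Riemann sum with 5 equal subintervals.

Exact integral: ∫_2.5^7.5 h(t) dt = -3180.
R_5 = -4050.
Error = -3180 − (-4050) = 870.

870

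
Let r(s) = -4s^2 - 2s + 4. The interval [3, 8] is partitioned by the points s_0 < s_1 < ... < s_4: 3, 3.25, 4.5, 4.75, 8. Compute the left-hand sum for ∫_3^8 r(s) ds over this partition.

-398.125

Subinterval widths: 0.25, 1.25, 0.25, 3.25.
Left endpoints: 3, 3.25, 4.5, 4.75.
r(3) = -38, r(3.25) = -44.75, r(4.5) = -86, r(4.75) = -95.75.
Sum = Σ Δs_i · r(s_i).
Sum = -398.125.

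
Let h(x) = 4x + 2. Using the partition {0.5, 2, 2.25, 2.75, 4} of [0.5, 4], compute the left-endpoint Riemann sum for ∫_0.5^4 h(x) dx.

30.25

Subinterval widths: 1.5, 0.25, 0.5, 1.25.
Left endpoints: 0.5, 2, 2.25, 2.75.
h(0.5) = 4, h(2) = 10, h(2.25) = 11, h(2.75) = 13.
Sum = Σ Δx_i · h(x_i).
Sum = 30.25.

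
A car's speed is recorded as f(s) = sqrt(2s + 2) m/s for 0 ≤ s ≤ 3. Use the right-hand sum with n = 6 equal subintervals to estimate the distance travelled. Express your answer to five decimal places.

Δs = (3 − 0)/6 = 0.5.
Right endpoints: 0.5, 1, 1.5, 2, 2.5, 3.
f(0.5) ≈ 1.73205, f(1) ≈ 2.00000, f(1.5) ≈ 2.23607, f(2) ≈ 2.44949, f(2.5) ≈ 2.64575, f(3) ≈ 2.82843.
Sum = Δs · [f(0.5) + f(1) + f(1.5) + ...].
Sum ≈ 6.94589.

6.94589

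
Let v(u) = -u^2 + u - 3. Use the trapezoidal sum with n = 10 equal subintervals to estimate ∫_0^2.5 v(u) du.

Δu = (2.5 − 0)/10 = 0.25.
v(0) = -3, v(0.25) = -2.8125, v(0.5) = -2.75, v(0.75) = -2.8125, v(1) = -3, v(1.25) = -3.3125, v(1.5) = -3.75, v(1.75) = -4.3125, v(2) = -5, v(2.25) = -5.8125, v(2.5) = -6.75.
T_10 = (Δu/2)·[v(u_0) + 2v(u_1) + ... + 2v(u_{9}) + v(u_10)].
Sum = -9.609375.

-9.609375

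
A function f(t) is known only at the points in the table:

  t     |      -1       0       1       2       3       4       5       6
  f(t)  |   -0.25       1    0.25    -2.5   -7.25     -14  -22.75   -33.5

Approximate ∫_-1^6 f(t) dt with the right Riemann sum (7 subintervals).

-78.75

Δt = 1.
Sum = 1·[1 + 0.25 + (-2.5) + (-7.25) + (-14) + (-22.75) + (-33.5)] = -78.75.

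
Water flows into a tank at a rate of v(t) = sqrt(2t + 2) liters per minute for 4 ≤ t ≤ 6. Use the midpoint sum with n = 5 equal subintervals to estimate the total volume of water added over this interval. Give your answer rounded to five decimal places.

Δt = (6 − 4)/5 = 0.4.
Midpoints: 4.2, 4.6, 5, 5.4, 5.8.
v(4.2) ≈ 3.22490, v(4.6) ≈ 3.34664, v(5) ≈ 3.46410, v(5.4) ≈ 3.57771, v(5.8) ≈ 3.68782.
Sum = Δt · [v(4.2) + v(4.6) + v(5) + v(5.4) + v(5.8)].
Sum ≈ 6.92047.

6.92047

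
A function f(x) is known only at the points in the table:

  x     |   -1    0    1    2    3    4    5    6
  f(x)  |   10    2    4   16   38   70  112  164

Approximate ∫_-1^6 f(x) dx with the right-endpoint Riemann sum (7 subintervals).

406

Δx = 1.
Sum = 1·[2 + 4 + 16 + 38 + 70 + 112 + 164] = 406.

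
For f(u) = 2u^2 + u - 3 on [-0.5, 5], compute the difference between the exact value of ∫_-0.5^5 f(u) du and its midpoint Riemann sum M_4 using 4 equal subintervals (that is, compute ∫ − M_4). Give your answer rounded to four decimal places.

1.7331

Exact integral: ∫_-0.5^5 f(u) du ≈ 79.291667.
M_4 = 77.55859375.
Error ≈ 79.291667 − 77.55859375 ≈ 1.7331.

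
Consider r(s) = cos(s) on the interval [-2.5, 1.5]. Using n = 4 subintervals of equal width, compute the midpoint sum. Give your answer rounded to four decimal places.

Δs = (1.5 − (-2.5))/4 = 1.
Midpoints: -2, -1, 0, 1.
r(-2) ≈ -0.4161, r(-1) ≈ 0.5403, r(0) ≈ 1.0000, r(1) ≈ 0.5403.
Sum = Δs · [r(-2) + r(-1) + r(0) + r(1)].
Sum ≈ 1.6645.

1.6645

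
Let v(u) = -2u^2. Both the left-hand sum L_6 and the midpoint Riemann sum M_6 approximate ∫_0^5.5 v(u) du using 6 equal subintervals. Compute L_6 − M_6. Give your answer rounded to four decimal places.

25.4184

L_6 ≈ -84.728009.
M_6 ≈ -110.146412.
L_6 − M_6 ≈ 25.4184.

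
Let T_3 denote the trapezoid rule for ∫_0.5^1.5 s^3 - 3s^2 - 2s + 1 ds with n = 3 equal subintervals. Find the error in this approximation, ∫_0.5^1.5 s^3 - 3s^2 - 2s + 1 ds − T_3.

Exact integral: ∫_0.5^1.5 f(s) ds = -3.
T_3 = -3.
Error = -3 − (-3) = 0.

0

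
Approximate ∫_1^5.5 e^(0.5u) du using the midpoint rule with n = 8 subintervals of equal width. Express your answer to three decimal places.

Δu = (5.5 − 1)/8 = 0.5625.
Midpoints: 1.28125, 1.84375, 2.40625, 2.96875, 3.53125, 4.09375, 4.65625, 5.21875.
f(1.28125) ≈ 1.898, f(1.84375) ≈ 2.514, f(2.40625) ≈ 3.331, f(2.96875) ≈ 4.412, f(3.53125) ≈ 5.845, f(4.09375) ≈ 7.744, f(4.65625) ≈ 10.259, f(5.21875) ≈ 13.591.
Sum = Δu · [f(1.28125) + f(1.84375) + f(2.40625) + ...].
Sum ≈ 27.896.

27.896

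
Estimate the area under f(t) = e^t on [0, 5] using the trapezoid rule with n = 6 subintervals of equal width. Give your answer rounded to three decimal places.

155.847

Δt = (5 − 0)/6 = 5/6.
f(0) ≈ 1.000, f(5/6) ≈ 2.301, f(5/3) ≈ 5.294, f(2.5) ≈ 12.182, f(10/3) ≈ 28.032, f(25/6) ≈ 64.500, f(5) ≈ 148.413.
T_6 = (Δt/2)·[f(t_0) + 2f(t_1) + ... + 2f(t_{5}) + f(t_6)].
Sum ≈ 155.847.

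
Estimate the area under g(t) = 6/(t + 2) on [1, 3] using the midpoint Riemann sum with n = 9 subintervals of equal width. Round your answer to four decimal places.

Δt = (3 − 1)/9 = 2/9.
Midpoints: 10/9, 4/3, 14/9, 16/9, 2, 20/9, 22/9, 8/3, 26/9.
g(10/9) = 27/14, g(4/3) = 1.8, g(14/9) = 1.6875, g(16/9) = 27/17, g(2) = 1.5, g(20/9) = 27/19, g(22/9) = 1.35, g(8/3) = 9/7, g(26/9) = 27/22.
Sum = Δt · [g(10/9) + g(4/3) + g(14/9) + ...].
Sum ≈ 3.0641.

3.0641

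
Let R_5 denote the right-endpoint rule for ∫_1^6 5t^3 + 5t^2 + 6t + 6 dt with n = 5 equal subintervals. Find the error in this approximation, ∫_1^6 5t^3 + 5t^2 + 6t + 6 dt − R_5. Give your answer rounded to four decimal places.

-687.9167

Exact integral: ∫_1^6 f(t) dt ≈ 2112.083333.
R_5 = 2800.
Error ≈ 2112.083333 − 2800 ≈ -687.9167.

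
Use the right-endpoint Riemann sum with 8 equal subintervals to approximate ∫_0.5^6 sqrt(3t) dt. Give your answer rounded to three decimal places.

Δt = (6 − 0.5)/8 = 0.6875.
Right endpoints: 1.1875, 1.875, 2.5625, 3.25, 3.9375, 4.625, 5.3125, 6.
f(1.1875) ≈ 1.887, f(1.875) ≈ 2.372, f(2.5625) ≈ 2.773, f(3.25) ≈ 3.122, f(3.9375) ≈ 3.437, f(4.625) ≈ 3.725, f(5.3125) ≈ 3.992, f(6) ≈ 4.243.
Sum = Δt · [f(1.1875) + f(1.875) + f(2.5625) + ...].
Sum ≈ 17.566.

17.566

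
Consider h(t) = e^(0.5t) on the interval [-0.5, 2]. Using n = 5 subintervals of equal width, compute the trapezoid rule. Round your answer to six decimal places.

Δt = (2 − (-0.5))/5 = 0.5.
h(-0.5) ≈ 0.778801, h(0) ≈ 1.000000, h(0.5) ≈ 1.284025, h(1) ≈ 1.648721, h(1.5) ≈ 2.117000, h(2) ≈ 2.718282.
T_5 = (Δt/2)·[h(t_0) + 2h(t_1) + ... + 2h(t_{4}) + h(t_5)].
Sum ≈ 3.899144.

3.899144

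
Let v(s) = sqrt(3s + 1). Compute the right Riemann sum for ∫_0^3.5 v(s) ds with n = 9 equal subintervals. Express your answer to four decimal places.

Δs = (3.5 − 0)/9 = 7/18.
Right endpoints: 7/18, 7/9, 7/6, 14/9, 35/18, 7/3, 49/18, 28/9, 3.5.
v(7/18) ≈ 1.4720, v(7/9) ≈ 1.8257, v(7/6) ≈ 2.1213, v(14/9) ≈ 2.3805, v(35/18) ≈ 2.6141, v(7/3) ≈ 2.8284, v(49/18) ≈ 3.0277, v(28/9) ≈ 3.2146, v(3.5) ≈ 3.3912.
Sum = Δs · [v(7/18) + v(7/9) + v(7/6) + ...].
Sum ≈ 8.8960.

8.8960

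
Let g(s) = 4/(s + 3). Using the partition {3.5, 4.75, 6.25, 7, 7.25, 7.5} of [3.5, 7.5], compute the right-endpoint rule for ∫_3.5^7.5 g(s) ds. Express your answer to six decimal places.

Subinterval widths: 1.25, 1.5, 0.75, 0.25, 0.25.
Right endpoints: 4.75, 6.25, 7, 7.25, 7.5.
g(4.75) = 16/31, g(6.25) = 16/37, g(7) = 0.4, g(7.25) = 16/41, g(7.5) = 8/21.
Sum = Σ Δs_i · g(s_i).
Sum ≈ 1.786609.

1.786609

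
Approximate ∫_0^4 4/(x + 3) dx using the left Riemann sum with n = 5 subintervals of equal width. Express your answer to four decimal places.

3.7131

Δx = (4 − 0)/5 = 0.8.
Left endpoints: 0, 0.8, 1.6, 2.4, 3.2.
f(0) = 4/3, f(0.8) = 20/19, f(1.6) = 20/23, f(2.4) = 20/27, f(3.2) = 20/31.
Sum = Δx · [f(0) + f(0.8) + f(1.6) + f(2.4) + f(3.2)].
Sum ≈ 3.7131.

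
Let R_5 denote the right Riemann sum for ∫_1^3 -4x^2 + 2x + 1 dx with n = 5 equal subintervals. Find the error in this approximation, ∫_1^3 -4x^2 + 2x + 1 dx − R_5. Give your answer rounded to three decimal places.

5.813

Exact integral: ∫_1^3 f(x) dx ≈ -24.66667.
R_5 = -30.48.
Error ≈ -24.66667 − (-30.48) ≈ 5.813.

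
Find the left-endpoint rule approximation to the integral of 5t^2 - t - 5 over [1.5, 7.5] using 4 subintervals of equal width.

453.75

Δt = (7.5 − 1.5)/4 = 1.5.
Left endpoints: 1.5, 3, 4.5, 6.
f(1.5) = 4.75, f(3) = 37, f(4.5) = 91.75, f(6) = 169.
Sum = Δt · [f(1.5) + f(3) + f(4.5) + f(6)].
Sum = 453.75.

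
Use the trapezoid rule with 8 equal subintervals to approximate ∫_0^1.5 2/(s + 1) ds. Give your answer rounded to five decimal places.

1.83748

Δs = (1.5 − 0)/8 = 0.1875.
f(0) = 2, f(0.1875) = 32/19, f(0.375) = 16/11, f(0.5625) = 1.28, f(0.75) = 8/7, f(0.9375) = 32/31, f(1.125) = 16/17, f(1.3125) = 32/37, f(1.5) = 0.8.
T_8 = (Δs/2)·[f(s_0) + 2f(s_1) + ... + 2f(s_{7}) + f(s_8)].
Sum ≈ 1.83748.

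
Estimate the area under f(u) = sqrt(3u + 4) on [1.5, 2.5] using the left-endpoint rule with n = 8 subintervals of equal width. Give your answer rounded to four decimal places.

3.1295

Δu = (2.5 − 1.5)/8 = 0.125.
Left endpoints: 1.5, 1.625, 1.75, 1.875, 2, 2.125, 2.25, 2.375.
f(1.5) ≈ 2.9155, f(1.625) ≈ 2.9791, f(1.75) ≈ 3.0414, f(1.875) ≈ 3.1024, f(2) ≈ 3.1623, f(2.125) ≈ 3.2210, f(2.25) ≈ 3.2787, f(2.375) ≈ 3.3354.
Sum = Δu · [f(1.5) + f(1.625) + f(1.75) + ...].
Sum ≈ 3.1295.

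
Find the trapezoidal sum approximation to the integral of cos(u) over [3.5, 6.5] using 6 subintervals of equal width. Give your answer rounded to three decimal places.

Δu = (6.5 − 3.5)/6 = 0.5.
f(3.5) ≈ -0.936, f(4) ≈ -0.654, f(4.5) ≈ -0.211, f(5) ≈ 0.284, f(5.5) ≈ 0.709, f(6) ≈ 0.960, f(6.5) ≈ 0.977.
T_6 = (Δu/2)·[f(u_0) + 2f(u_1) + ... + 2f(u_{5}) + f(u_6)].
Sum ≈ 0.554.

0.554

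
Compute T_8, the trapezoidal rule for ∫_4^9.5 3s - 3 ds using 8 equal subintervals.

Δs = (9.5 − 4)/8 = 0.6875.
f(4) = 9, f(4.6875) = 11.0625, f(5.375) = 13.125, f(6.0625) = 15.1875, f(6.75) = 17.25, f(7.4375) = 19.3125, f(8.125) = 21.375, f(8.8125) = 23.4375, f(9.5) = 25.5.
T_8 = (Δs/2)·[f(s_0) + 2f(s_1) + ... + 2f(s_{7}) + f(s_8)].
Sum = 94.875.

94.875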